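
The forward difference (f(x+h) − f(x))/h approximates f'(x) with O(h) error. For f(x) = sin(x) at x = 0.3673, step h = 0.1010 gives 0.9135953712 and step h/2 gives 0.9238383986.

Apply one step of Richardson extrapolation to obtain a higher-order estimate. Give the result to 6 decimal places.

Order 1 gives 2^r = 2 and 2^r − 1 = 1.
2*0.9238383986 − 0.9135953712 = 0.9340814260
(2*0.9238383986 − 0.9135953712)/(2 − 1) = 0.9340814260

0.934081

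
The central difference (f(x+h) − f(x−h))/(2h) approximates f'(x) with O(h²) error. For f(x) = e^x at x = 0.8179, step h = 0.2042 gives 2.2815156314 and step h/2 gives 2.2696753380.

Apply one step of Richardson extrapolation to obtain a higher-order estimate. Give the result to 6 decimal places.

2.265729

With r = 2 the leading error scales as h^2, so the weight is 2^2 = 4.
Difference of the inputs: 2.2696753380 − 2.2815156314 = -0.0118402934
Correction (A(h/2) − A(h))/(4 − 1) = (-0.0118402934)/3 = -0.0039467645
R = 2.2696753380 − 0.0039467645 = 2.2657285735
Shift from A(h/2): −0.0039467645.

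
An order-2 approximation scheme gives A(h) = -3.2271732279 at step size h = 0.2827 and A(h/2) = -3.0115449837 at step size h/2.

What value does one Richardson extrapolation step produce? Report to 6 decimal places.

-2.939669

r = 2: numerator weight 4, denominator 3.
Difference of the inputs: -3.0115449837 − (-3.2271732279) = 0.2156282442
Correction (A(h/2) − A(h))/(4 − 1) = 0.2156282442/3 = 0.0718760814
R = A(h/2) + (A(h/2) − A(h))/3 = -3.0115449837 + 0.0718760814 = -2.9396689023
Gap between inputs: 2.156e-01; correction applied: +0.0718760814.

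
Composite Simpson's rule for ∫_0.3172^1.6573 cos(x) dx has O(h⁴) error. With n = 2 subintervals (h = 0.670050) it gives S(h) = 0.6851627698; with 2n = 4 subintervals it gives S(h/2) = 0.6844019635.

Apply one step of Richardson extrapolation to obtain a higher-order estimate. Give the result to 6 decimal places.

The method has order 4: 2^4 = 16.
16*0.6844019635 − 0.6851627698 = 10.2652686462
Denominator 16 − 1 = 15.
So the Richardson estimate is 0.6843512431.

0.684351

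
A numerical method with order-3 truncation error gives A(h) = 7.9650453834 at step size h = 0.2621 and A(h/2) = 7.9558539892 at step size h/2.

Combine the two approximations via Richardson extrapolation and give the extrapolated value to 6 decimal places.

7.954541

r = 3, so 2^r = 8.
8 × 7.9558539892 = 63.6468319136; subtract 7.9650453834 → 55.6817865302
Extrapolated: 55.6817865302 / 7 = 7.9545409329
Correction |R − A(h/2)| = 1.313e-03; gap |A(h/2) − A(h)| = 9.191e-03.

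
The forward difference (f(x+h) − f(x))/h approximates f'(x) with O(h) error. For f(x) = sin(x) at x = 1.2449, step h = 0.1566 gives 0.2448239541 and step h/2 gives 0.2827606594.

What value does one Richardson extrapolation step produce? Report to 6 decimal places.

0.320697

With r = 1 the leading error scales as h^1, so the weight is 2^1 = 2.
2·0.2827606594 = 0.5655213188; 0.5655213188 − 0.2448239541 = 0.3206973647
Denominator 2 − 1 = 1.
Result: 0.3206973647
Shift from A(h/2): +0.0379367053.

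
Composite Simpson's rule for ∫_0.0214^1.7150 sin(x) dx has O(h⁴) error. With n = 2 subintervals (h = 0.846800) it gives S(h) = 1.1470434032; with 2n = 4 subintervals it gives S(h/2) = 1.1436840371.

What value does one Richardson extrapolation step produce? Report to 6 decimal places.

1.143460

With r = 4 the leading error scales as h^4, so the weight is 2^4 = 16.
A(h/2) − A(h) = 1.1436840371 − 1.1470434032 = -0.0033593661
Correction (A(h/2) − A(h))/(16 − 1) = (-0.0033593661)/15 = -0.0002239577
R = A(h/2) + (A(h/2) − A(h))/15 = 1.1436840371 − 0.0002239577 = 1.1434600794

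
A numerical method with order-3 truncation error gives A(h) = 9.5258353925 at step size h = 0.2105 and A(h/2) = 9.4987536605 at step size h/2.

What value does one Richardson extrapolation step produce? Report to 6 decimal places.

With r = 3 the leading error scales as h^3, so the weight is 2^3 = 8.
Numerator 8 × A(h/2) − A(h) = 8 × 9.4987536605 − 9.5258353925 = 66.4641938915
Denominator 8 − 1 = 7.
66.4641938915 ÷ 7 = 9.4948848416

9.494885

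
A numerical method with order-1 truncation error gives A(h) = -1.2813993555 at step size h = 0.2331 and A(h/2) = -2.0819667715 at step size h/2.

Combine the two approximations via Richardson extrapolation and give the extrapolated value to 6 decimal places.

-2.882534

The method has order 1: 2^1 = 2.
2^1 × A(h/2) = -4.1639335430; minus A(h) gives -2.8825341875.
R = (-2.8825341875)/1 = -2.8825341875
Correction |R − A(h/2)| = 8.006e-01; gap |A(h/2) − A(h)| = 8.006e-01.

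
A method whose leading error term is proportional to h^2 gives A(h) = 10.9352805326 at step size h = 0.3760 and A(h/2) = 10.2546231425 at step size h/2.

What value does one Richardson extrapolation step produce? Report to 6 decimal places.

r = 2, so 2^r = 4.
Weighted: 41.0184925700 − 10.9352805326 = 30.0832120374
Extrapolated: 30.0832120374 / 3 = 10.0277373458
Correction |R − A(h/2)| = 2.269e-01; gap |A(h/2) − A(h)| = 6.807e-01.

10.027737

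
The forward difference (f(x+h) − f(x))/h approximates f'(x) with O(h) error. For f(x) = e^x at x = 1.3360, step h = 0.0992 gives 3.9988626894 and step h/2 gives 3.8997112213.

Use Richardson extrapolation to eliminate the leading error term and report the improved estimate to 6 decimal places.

With r = 1 the leading error scales as h^1, so the weight is 2^1 = 2.
2×3.8997112213 = 7.7994224426; 7.7994224426 − 3.9988626894 = 3.8005597532
(2×3.8997112213 − 3.9988626894)/(2 − 1) = 3.8005597532
Shift from A(h/2): −0.0991514681.

3.800560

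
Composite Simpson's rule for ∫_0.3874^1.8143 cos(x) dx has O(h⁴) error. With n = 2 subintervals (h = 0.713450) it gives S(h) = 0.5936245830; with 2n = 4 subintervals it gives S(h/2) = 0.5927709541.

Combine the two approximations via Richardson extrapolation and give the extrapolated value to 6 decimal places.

0.592714

Leading term ∝ h^4; use weight 16 = 2^4.
A(h/2) − A(h) = 0.5927709541 − 0.5936245830 = -0.0008536289
Divide by 2^4 − 1 = 15: (-0.0008536289)/15 = -0.0000569086
R = 0.5927709541 − 0.0000569086 = 0.5927140455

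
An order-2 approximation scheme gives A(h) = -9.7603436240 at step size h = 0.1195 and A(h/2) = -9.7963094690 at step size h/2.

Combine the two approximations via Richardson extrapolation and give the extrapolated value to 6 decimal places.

-9.808298

r = 2: numerator weight 4, denominator 3.
Weighted: (-39.1852378760) − (-9.7603436240) = -29.4248942520
Divide by 2^2 − 1 = 3.
R = (-29.4248942520)/3 = -9.8082980840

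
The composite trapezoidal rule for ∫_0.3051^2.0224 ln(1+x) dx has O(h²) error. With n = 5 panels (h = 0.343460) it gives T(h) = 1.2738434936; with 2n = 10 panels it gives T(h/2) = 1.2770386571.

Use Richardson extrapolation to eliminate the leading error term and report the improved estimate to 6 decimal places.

1.278104

With r = 2 the leading error scales as h^2, so the weight is 2^2 = 4.
4·1.2770386571 = 5.1081546284; 5.1081546284 − 1.2738434936 = 3.8343111348
3.8343111348 ÷ 3 = 1.2781037116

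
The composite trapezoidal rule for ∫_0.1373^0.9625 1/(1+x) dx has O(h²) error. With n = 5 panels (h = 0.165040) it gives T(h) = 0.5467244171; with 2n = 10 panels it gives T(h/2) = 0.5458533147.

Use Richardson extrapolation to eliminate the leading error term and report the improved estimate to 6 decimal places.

0.545563

Error is O(h^2); halving h shrinks it by 2^2 = 4.
Top: 4(0.5458533147) − (0.5467244171) = 1.6366888417
Divide by 2^2 − 1 = 3.
R = 1.6366888417/3 = 0.5455629472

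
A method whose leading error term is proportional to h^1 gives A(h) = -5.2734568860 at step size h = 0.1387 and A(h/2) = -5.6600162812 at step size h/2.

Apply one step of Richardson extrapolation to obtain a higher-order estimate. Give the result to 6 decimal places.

Error is O(h^1); halving h shrinks it by 2^1 = 2.
2·(-5.6600162812) − (-5.2734568860) = -6.0465756764
Extrapolated: (-6.0465756764) / 1 = -6.0465756764
Gap between inputs: 3.866e-01; correction applied: −0.3865593952.

-6.046576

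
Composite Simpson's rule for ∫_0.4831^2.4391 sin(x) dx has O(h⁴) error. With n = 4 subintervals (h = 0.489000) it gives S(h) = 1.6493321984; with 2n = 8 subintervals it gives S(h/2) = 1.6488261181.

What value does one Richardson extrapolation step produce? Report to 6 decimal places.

1.648792

With r = 4 the leading error scales as h^4, so the weight is 2^4 = 16.
16*1.6488261181 = 26.3812178896; 26.3812178896 − 1.6493321984 = 24.7318856912
(16*1.6488261181 − 1.6493321984)/(16 − 1) = 1.6487923794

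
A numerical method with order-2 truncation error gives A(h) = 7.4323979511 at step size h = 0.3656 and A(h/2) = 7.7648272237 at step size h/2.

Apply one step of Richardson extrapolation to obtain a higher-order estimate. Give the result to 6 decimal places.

Order 2 gives 2^r = 4 and 2^r − 1 = 3.
2^2 × A(h/2) = 31.0593088948; minus A(h) gives 23.6269109437.
Divide by 2^2 − 1 = 3.
(4 × 7.7648272237 − 7.4323979511)/(4 − 1) = 7.8756369812

7.875637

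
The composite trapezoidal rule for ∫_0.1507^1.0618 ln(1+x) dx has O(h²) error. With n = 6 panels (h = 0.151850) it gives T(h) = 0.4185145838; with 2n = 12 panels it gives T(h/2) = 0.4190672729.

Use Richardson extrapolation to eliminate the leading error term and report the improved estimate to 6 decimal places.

0.419252

The method has order 2: 2^2 = 4.
4×0.4190672729 = 1.6762690916; subtract 0.4185145838 → 1.2577545078
Denominator 4 − 1 = 3.
Result: 0.4192515026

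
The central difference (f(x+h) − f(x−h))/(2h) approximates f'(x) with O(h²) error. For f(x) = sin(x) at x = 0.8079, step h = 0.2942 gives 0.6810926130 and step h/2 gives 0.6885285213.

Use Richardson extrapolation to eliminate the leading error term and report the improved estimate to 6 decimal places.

0.691007

r = 2, so 2^r = 4.
A(h/2) − A(h) = 0.6885285213 − 0.6810926130 = 0.0074359083
Correction (A(h/2) − A(h))/(4 − 1) = 0.0074359083/3 = 0.0024786361
R = 0.6885285213 + 0.0024786361 = 0.6910071574
Gap between inputs: 7.436e-03; correction applied: +0.0024786361.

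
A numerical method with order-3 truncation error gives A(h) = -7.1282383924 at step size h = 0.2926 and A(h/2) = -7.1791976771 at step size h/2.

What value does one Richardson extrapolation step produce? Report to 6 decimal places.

r = 3: numerator weight 8, denominator 7.
Top: 8(-7.1791976771) − (-7.1282383924) = -50.3053430244
Denominator 8 − 1 = 7.
So the Richardson estimate is -7.1864775749.
Shift from A(h/2): −0.0072798978.

-7.186478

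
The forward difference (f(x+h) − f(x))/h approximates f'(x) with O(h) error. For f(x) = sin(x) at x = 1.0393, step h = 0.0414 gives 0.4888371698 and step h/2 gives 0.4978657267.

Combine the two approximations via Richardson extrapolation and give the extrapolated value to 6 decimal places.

0.506894

The method has order 1: 2^1 = 2.
2·0.4978657267 = 0.9957314534; subtract 0.4888371698 → 0.5068942836
0.5068942836 ÷ 1 = 0.5068942836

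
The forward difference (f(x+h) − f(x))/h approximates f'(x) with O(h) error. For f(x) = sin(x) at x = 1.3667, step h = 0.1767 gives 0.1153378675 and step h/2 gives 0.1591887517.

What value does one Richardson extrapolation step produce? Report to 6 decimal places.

r = 1: numerator weight 2, denominator 1.
Weighted: 0.3183775034 − 0.1153378675 = 0.2030396359
Divide by 2^1 − 1 = 1.
R = 0.2030396359/1 = 0.2030396359
Correction |R − A(h/2)| = 4.385e-02; gap |A(h/2) − A(h)| = 4.385e-02.

0.203040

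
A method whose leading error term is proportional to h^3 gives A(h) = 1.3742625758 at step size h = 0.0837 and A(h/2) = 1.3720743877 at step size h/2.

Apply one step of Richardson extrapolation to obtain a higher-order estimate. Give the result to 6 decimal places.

1.371762

Method order is 3; weight 2^3 = 8.
8 × 1.3720743877 = 10.9765951016; 10.9765951016 − 1.3742625758 = 9.6023325258
Divide by 2^3 − 1 = 7.
So the Richardson estimate is 1.3717617894.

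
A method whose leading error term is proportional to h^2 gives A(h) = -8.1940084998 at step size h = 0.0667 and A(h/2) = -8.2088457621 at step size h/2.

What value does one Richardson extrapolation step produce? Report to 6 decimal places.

Method order is 2; weight 2^2 = 4.
4·(-8.2088457621) = -32.8353830484; subtract (-8.1940084998) → -24.6413745486
Denominator 4 − 1 = 3.
(-24.6413745486) ÷ 3 = -8.2137915162
Correction |R − A(h/2)| = 4.946e-03; gap |A(h/2) − A(h)| = 1.484e-02.

-8.213792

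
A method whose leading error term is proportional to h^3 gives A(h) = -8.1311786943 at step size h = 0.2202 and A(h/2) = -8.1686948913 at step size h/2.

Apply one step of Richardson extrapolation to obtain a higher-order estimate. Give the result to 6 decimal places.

-8.174054

r = 3, so 2^r = 8.
2^3·A(h/2) = -65.3495591304; minus A(h) gives -57.2183804361.
Divide by 2^3 − 1 = 7.
(8·(-8.1686948913) − (-8.1311786943))/(8 − 1) = -8.1740543480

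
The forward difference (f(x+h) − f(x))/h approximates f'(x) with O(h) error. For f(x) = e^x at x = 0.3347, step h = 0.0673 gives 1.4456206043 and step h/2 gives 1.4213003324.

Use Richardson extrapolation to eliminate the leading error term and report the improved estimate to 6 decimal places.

Order 1 gives 2^r = 2 and 2^r − 1 = 1.
Weighted: 2.8426006648 − 1.4456206043 = 1.3969800605
1.3969800605 ÷ 1 = 1.3969800605
Correction |R − A(h/2)| = 2.432e-02; gap |A(h/2) − A(h)| = 2.432e-02.

1.396980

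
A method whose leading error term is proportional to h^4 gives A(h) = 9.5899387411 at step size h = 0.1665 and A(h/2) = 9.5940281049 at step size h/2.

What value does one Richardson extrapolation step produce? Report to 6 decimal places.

Leading term ∝ h^4; use weight 16 = 2^4.
Numerator 16 × A(h/2) − A(h) = 16 × 9.5940281049 − 9.5899387411 = 143.9145109373
Denominator 16 − 1 = 15.
Extrapolated: 143.9145109373 / 15 = 9.5943007292
Shift from A(h/2): +0.0002726243.

9.594301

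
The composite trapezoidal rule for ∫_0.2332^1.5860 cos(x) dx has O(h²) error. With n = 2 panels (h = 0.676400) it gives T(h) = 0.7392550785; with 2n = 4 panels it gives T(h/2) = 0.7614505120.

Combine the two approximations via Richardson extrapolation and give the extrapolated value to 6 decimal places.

Leading term ∝ h^2; use weight 4 = 2^2.
2^2*A(h/2) = 3.0458020480; minus A(h) gives 2.3065469695.
Extrapolated: 2.3065469695 / 3 = 0.7688489898

0.768849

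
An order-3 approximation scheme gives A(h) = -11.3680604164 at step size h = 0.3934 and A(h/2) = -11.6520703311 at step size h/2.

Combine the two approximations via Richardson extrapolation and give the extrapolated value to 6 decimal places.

-11.692643

Order 3 gives 2^r = 8 and 2^r − 1 = 7.
8×(-11.6520703311) = -93.2165626488; (-93.2165626488) − (-11.3680604164) = -81.8485022324
Extrapolated: (-81.8485022324) / 7 = -11.6926431761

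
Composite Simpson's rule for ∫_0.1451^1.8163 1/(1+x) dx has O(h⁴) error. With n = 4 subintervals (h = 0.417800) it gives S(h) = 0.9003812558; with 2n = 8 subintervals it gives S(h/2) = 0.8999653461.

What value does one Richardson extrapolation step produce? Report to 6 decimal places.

r = 4: numerator weight 16, denominator 15.
16 × 0.8999653461 = 14.3994455376; 14.3994455376 − 0.9003812558 = 13.4990642818
Divide by 2^4 − 1 = 15.
Extrapolated: 13.4990642818 / 15 = 0.8999376188
Shift from A(h/2): −0.0000277273.

0.899938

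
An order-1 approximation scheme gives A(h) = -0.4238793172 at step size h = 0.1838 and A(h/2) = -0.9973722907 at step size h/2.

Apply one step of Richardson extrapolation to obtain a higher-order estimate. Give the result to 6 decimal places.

Method order is 1; weight 2^1 = 2.
A(h/2) − A(h) = -0.9973722907 − (-0.4238793172) = -0.5734929735
Correction (A(h/2) − A(h))/(2 − 1) = (-0.5734929735)/1 = -0.5734929735
R = A(h/2) + (A(h/2) − A(h))/1 = -0.9973722907 − 0.5734929735 = -1.5708652642
Gap between inputs: 5.735e-01; correction applied: −0.5734929735.

-1.570865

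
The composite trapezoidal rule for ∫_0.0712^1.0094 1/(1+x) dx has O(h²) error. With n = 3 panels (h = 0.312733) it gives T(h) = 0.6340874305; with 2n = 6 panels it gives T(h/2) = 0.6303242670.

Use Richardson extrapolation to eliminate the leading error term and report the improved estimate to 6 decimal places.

r = 2, so 2^r = 4.
Top: 4(0.6303242670) − (0.6340874305) = 1.8872096375
Extrapolated: 1.8872096375 / 3 = 0.6290698792
Correction |R − A(h/2)| = 1.254e-03; gap |A(h/2) − A(h)| = 3.763e-03.

0.629070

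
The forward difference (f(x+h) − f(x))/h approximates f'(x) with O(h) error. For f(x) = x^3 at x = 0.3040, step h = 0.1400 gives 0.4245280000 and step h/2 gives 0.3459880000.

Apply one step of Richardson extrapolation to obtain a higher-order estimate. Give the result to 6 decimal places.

r = 1: numerator weight 2, denominator 1.
Top: 2(0.3459880000) − (0.4245280000) = 0.2674480000
Denominator 2 − 1 = 1.
So the Richardson estimate is 0.2674480000.
Correction |R − A(h/2)| = 7.854e-02; gap |A(h/2) − A(h)| = 7.854e-02.

0.267448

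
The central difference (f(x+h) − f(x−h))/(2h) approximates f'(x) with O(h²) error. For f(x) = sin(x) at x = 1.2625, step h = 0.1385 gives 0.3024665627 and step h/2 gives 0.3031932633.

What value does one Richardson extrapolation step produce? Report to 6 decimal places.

0.303435

Order 2 gives 2^r = 4 and 2^r − 1 = 3.
Difference of the inputs: 0.3031932633 − 0.3024665627 = 0.0007267006
Divide by 2^2 − 1 = 3: 0.0007267006/3 = 0.0002422335
R = 0.3031932633 + 0.0002422335 = 0.3034354968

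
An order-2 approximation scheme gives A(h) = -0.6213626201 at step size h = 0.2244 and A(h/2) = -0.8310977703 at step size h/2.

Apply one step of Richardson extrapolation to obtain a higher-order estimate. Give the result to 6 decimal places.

-0.901009

r = 2: numerator weight 4, denominator 3.
Top: 4(-0.8310977703) − (-0.6213626201) = -2.7030284611
Denominator 4 − 1 = 3.
(-2.7030284611) ÷ 3 = -0.9010094870
Correction |R − A(h/2)| = 6.991e-02; gap |A(h/2) − A(h)| = 2.097e-01.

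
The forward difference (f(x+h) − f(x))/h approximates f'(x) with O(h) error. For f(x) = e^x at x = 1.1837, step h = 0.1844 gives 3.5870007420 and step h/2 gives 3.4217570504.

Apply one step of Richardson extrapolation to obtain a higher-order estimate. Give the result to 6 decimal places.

r = 1, so 2^r = 2.
2^1*A(h/2) = 6.8435141008; minus A(h) gives 3.2565133588.
Denominator 2 − 1 = 1.
So the Richardson estimate is 3.2565133588.
Shift from A(h/2): −0.1652436916.

3.256513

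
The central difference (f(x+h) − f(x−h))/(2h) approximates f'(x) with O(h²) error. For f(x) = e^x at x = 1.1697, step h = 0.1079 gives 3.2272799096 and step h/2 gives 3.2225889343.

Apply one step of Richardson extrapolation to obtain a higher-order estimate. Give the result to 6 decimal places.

3.221025

Order 2 gives 2^r = 4 and 2^r − 1 = 3.
Top: 4(3.2225889343) − (3.2272799096) = 9.6630758276
Denominator 4 − 1 = 3.
9.6630758276 ÷ 3 = 3.2210252759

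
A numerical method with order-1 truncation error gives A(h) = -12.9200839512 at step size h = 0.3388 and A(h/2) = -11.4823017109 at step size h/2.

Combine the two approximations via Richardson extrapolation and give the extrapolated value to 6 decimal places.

The method has order 1: 2^1 = 2.
Top: 2(-11.4823017109) − (-12.9200839512) = -10.0445194706
(2×(-11.4823017109) − (-12.9200839512))/(2 − 1) = -10.0445194706

-10.044519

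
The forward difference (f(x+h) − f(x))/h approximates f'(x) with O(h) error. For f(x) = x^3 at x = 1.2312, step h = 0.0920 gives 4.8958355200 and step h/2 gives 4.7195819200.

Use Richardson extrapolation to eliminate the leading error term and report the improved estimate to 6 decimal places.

With r = 1 the leading error scales as h^1, so the weight is 2^1 = 2.
A(h/2) − A(h) = 4.7195819200 − 4.8958355200 = -0.1762536000
Correction (A(h/2) − A(h))/(2 − 1) = (-0.1762536000)/1 = -0.1762536000
R = A(h/2) + (A(h/2) − A(h))/1 = 4.7195819200 − 0.1762536000 = 4.5433283200

4.543328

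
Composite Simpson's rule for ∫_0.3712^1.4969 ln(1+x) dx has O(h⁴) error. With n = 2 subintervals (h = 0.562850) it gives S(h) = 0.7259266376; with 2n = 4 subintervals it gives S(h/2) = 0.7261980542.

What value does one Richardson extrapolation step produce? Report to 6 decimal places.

r = 4, so 2^r = 16.
16·0.7261980542 = 11.6191688672; subtract 0.7259266376 → 10.8932422296
Divide by 2^4 − 1 = 15.
Result: 0.7262161486

0.726216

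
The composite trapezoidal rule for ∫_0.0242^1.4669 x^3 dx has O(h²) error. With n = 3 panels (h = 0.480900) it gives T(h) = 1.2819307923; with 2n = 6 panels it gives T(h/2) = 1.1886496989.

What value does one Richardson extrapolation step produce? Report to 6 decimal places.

Method order is 2; weight 2^2 = 4.
4*1.1886496989 = 4.7545987956; subtract 1.2819307923 → 3.4726680033
Denominator 4 − 1 = 3.
(4*1.1886496989 − 1.2819307923)/(4 − 1) = 1.1575560011
Correction |R − A(h/2)| = 3.109e-02; gap |A(h/2) − A(h)| = 9.328e-02.

1.157556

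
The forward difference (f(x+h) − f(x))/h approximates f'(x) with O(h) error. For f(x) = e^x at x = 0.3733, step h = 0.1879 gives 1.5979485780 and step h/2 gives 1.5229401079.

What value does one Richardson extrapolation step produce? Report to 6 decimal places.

1.447932

Order 1 gives 2^r = 2 and 2^r − 1 = 1.
2·1.5229401079 = 3.0458802158; 3.0458802158 − 1.5979485780 = 1.4479316378
Divide by 2^1 − 1 = 1.
So the Richardson estimate is 1.4479316378.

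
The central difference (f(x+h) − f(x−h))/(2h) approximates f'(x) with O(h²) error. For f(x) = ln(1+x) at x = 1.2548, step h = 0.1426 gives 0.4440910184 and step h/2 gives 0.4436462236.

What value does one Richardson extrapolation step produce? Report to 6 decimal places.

0.443498

r = 2, so 2^r = 4.
Numerator 4×A(h/2) − A(h) = 4×0.4436462236 − 0.4440910184 = 1.3304938760
Divide by 2^2 − 1 = 3.
So the Richardson estimate is 0.4434979587.
Gap between inputs: 4.448e-04; correction applied: −0.0001482649.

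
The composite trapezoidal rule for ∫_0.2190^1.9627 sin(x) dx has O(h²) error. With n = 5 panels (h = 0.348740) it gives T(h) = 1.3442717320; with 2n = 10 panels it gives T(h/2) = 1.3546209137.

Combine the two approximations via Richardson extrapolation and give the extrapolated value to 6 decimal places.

r = 2: numerator weight 4, denominator 3.
Weighted: 5.4184836548 − 1.3442717320 = 4.0742119228
(4·1.3546209137 − 1.3442717320)/(4 − 1) = 1.3580706409
Gap between inputs: 1.035e-02; correction applied: +0.0034497272.

1.358071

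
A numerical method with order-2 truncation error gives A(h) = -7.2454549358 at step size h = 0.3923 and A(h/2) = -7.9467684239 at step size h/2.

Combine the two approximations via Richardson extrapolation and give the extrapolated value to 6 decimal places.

-8.180540

Error is O(h^2); halving h shrinks it by 2^2 = 4.
4*(-7.9467684239) = -31.7870736956; subtract (-7.2454549358) → -24.5416187598
(-24.5416187598) ÷ 3 = -8.1805395866
Correction |R − A(h/2)| = 2.338e-01; gap |A(h/2) − A(h)| = 7.013e-01.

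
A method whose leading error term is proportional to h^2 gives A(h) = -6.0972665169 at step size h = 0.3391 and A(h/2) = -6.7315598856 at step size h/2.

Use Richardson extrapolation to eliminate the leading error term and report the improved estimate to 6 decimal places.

Order 2 gives 2^r = 4 and 2^r − 1 = 3.
4 × (-6.7315598856) − (-6.0972665169) = -20.8289730255
(4 × (-6.7315598856) − (-6.0972665169))/(4 − 1) = -6.9429910085
Correction |R − A(h/2)| = 2.114e-01; gap |A(h/2) − A(h)| = 6.343e-01.

-6.942991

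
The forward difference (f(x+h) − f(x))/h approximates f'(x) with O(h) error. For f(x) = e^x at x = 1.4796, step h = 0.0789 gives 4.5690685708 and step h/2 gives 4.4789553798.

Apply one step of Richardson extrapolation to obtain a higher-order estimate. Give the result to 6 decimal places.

With r = 1 the leading error scales as h^1, so the weight is 2^1 = 2.
Top: 2(4.4789553798) − (4.5690685708) = 4.3888421888
Divide by 2^1 − 1 = 1.
Result: 4.3888421888

4.388842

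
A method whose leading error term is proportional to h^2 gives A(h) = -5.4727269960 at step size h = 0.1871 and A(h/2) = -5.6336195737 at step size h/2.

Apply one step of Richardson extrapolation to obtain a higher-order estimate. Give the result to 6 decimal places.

-5.687250

With r = 2 the leading error scales as h^2, so the weight is 2^2 = 4.
A(h/2) − A(h) = -5.6336195737 − (-5.4727269960) = -0.1608925777
Correction (A(h/2) − A(h))/(4 − 1) = (-0.1608925777)/3 = -0.0536308592
R = -5.6336195737 − 0.0536308592 = -5.6872504329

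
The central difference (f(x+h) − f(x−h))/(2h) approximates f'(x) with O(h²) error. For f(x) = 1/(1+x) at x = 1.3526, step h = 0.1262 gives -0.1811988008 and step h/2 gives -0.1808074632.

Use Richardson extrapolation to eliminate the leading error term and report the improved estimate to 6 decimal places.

r = 2, so 2^r = 4.
Weighted: (-0.7232298528) − (-0.1811988008) = -0.5420310520
(4×(-0.1808074632) − (-0.1811988008))/(4 − 1) = -0.1806770173

-0.180677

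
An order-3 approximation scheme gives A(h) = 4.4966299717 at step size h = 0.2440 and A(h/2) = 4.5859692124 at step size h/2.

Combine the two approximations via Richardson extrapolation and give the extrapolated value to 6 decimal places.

The method has order 3: 2^3 = 8.
Difference of the inputs: 4.5859692124 − 4.4966299717 = 0.0893392407
Divide by 2^3 − 1 = 7: 0.0893392407/7 = 0.0127627487
R = 4.5859692124 + 0.0127627487 = 4.5987319611
Gap between inputs: 8.934e-02; correction applied: +0.0127627487.

4.598732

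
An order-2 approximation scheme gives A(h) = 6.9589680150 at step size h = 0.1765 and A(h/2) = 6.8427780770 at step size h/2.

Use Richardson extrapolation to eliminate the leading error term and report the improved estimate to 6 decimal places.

Order 2 gives 2^r = 4 and 2^r − 1 = 3.
4*6.8427780770 − 6.9589680150 = 20.4121442930
Denominator 4 − 1 = 3.
Extrapolated: 20.4121442930 / 3 = 6.8040480977
Gap between inputs: 1.162e-01; correction applied: −0.0387299793.

6.804048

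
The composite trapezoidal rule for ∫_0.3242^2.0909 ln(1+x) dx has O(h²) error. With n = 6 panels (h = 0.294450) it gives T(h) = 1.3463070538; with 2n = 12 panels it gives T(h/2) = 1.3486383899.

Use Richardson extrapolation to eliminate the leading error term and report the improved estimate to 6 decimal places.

The method has order 2: 2^2 = 4.
4×1.3486383899 = 5.3945535596; 5.3945535596 − 1.3463070538 = 4.0482465058
4.0482465058 ÷ 3 = 1.3494155019

1.349416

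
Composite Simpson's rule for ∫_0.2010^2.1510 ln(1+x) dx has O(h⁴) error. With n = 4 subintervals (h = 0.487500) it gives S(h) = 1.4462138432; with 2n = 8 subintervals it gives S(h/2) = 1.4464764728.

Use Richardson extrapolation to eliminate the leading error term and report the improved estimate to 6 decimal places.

Error is O(h^4); halving h shrinks it by 2^4 = 16.
Weighted: 23.1436235648 − 1.4462138432 = 21.6974097216
Divide by 2^4 − 1 = 15.
R = 21.6974097216/15 = 1.4464939814
Correction |R − A(h/2)| = 1.751e-05; gap |A(h/2) − A(h)| = 2.626e-04.

1.446494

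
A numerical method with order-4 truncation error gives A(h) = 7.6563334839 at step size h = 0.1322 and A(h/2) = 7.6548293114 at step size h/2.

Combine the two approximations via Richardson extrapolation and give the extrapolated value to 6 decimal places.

7.654729

With r = 4 the leading error scales as h^4, so the weight is 2^4 = 16.
Weighted: 122.4772689824 − 7.6563334839 = 114.8209354985
(16×7.6548293114 − 7.6563334839)/(16 − 1) = 7.6547290332
Correction |R − A(h/2)| = 1.003e-04; gap |A(h/2) − A(h)| = 1.504e-03.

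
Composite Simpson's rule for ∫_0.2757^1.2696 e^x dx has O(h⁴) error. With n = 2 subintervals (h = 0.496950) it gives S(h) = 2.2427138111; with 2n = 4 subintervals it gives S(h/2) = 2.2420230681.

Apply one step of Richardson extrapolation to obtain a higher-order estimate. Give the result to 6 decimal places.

Leading term ∝ h^4; use weight 16 = 2^4.
Weighted: 35.8723690896 − 2.2427138111 = 33.6296552785
33.6296552785 ÷ 15 = 2.2419770186

2.241977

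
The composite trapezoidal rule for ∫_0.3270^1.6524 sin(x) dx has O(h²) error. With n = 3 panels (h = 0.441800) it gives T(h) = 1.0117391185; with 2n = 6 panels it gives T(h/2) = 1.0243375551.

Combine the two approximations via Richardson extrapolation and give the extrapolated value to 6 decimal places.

Error is O(h^2); halving h shrinks it by 2^2 = 4.
Difference of the inputs: 1.0243375551 − 1.0117391185 = 0.0125984366
Divide by 2^2 − 1 = 3: 0.0125984366/3 = 0.0041994789
R = 1.0243375551 + 0.0041994789 = 1.0285370340
Shift from A(h/2): +0.0041994789.

1.028537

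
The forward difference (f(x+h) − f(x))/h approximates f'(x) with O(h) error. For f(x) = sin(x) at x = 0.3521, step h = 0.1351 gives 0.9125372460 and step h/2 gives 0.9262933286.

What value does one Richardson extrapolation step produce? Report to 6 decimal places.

The method has order 1: 2^1 = 2.
Weighted: 1.8525866572 − 0.9125372460 = 0.9400494112
Extrapolated: 0.9400494112 / 1 = 0.9400494112

0.940049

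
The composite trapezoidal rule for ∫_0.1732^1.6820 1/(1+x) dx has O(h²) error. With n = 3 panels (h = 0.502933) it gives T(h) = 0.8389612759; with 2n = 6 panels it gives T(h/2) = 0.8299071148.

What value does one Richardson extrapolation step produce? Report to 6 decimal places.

Method order is 2; weight 2^2 = 4.
4*0.8299071148 = 3.3196284592; 3.3196284592 − 0.8389612759 = 2.4806671833
Denominator 4 − 1 = 3.
So the Richardson estimate is 0.8268890611.

0.826889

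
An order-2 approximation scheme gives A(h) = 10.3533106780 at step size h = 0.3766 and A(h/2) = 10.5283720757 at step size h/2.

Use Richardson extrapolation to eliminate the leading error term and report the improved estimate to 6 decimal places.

The method has order 2: 2^2 = 4.
4 × 10.5283720757 − 10.3533106780 = 31.7601776248
(4 × 10.5283720757 − 10.3533106780)/(4 − 1) = 10.5867258749
Shift from A(h/2): +0.0583537992.

10.586726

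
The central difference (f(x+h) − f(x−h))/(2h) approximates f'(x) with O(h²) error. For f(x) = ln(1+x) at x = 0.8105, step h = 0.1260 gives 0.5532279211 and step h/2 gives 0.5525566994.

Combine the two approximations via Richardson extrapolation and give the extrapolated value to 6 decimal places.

0.552333

r = 2, so 2^r = 4.
Numerator 4 × A(h/2) − A(h) = 4 × 0.5525566994 − 0.5532279211 = 1.6569988765
Extrapolated: 1.6569988765 / 3 = 0.5523329588
Correction |R − A(h/2)| = 2.237e-04; gap |A(h/2) − A(h)| = 6.712e-04.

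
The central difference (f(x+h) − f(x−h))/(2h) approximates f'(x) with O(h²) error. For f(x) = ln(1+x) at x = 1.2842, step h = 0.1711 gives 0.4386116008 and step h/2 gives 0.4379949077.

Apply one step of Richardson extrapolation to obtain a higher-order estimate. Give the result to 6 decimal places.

r = 2: numerator weight 4, denominator 3.
Difference of the inputs: 0.4379949077 − 0.4386116008 = -0.0006166931
Correction (A(h/2) − A(h))/(4 − 1) = (-0.0006166931)/3 = -0.0002055644
R = 0.4379949077 − 0.0002055644 = 0.4377893433

0.437789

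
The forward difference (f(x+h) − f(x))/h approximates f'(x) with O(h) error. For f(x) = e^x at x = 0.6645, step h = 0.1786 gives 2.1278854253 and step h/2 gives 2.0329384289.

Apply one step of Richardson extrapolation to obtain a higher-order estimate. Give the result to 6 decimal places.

r = 1, so 2^r = 2.
2*2.0329384289 = 4.0658768578; 4.0658768578 − 2.1278854253 = 1.9379914325
Denominator 2 − 1 = 1.
Result: 1.9379914325

1.937991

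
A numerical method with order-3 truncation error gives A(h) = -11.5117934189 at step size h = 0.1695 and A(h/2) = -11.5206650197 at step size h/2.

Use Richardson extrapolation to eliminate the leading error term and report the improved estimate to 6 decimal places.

-11.521932

With r = 3 the leading error scales as h^3, so the weight is 2^3 = 8.
Weighted: (-92.1653201576) − (-11.5117934189) = -80.6535267387
Divide by 2^3 − 1 = 7.
Result: -11.5219323912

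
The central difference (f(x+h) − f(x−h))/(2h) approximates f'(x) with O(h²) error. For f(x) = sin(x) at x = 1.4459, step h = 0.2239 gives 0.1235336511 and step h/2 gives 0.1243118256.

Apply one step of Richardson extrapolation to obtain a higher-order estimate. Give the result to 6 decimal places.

Order 2 gives 2^r = 4 and 2^r − 1 = 3.
Top: 4(0.1243118256) − (0.1235336511) = 0.3737136513
(4 × 0.1243118256 − 0.1235336511)/(4 − 1) = 0.1245712171

0.124571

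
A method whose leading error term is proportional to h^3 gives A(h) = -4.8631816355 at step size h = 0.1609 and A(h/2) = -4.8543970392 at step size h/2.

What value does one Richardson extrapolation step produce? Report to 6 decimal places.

-4.853142

With r = 3 the leading error scales as h^3, so the weight is 2^3 = 8.
Top: 8(-4.8543970392) − (-4.8631816355) = -33.9719946781
(8·(-4.8543970392) − (-4.8631816355))/(8 − 1) = -4.8531420969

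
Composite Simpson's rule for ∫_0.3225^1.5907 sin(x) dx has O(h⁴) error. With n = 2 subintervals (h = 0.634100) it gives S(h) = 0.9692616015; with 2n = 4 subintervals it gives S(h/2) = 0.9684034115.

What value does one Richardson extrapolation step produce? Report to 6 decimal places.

The method has order 4: 2^4 = 16.
Weighted: 15.4944545840 − 0.9692616015 = 14.5251929825
Denominator 16 − 1 = 15.
14.5251929825 ÷ 15 = 0.9683461988

0.968346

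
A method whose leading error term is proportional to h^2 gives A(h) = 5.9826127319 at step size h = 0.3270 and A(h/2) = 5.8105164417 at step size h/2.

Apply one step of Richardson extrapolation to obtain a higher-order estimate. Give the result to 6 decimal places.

5.753151

r = 2, so 2^r = 4.
Top: 4(5.8105164417) − (5.9826127319) = 17.2594530349
Divide by 2^2 − 1 = 3.
R = 17.2594530349/3 = 5.7531510116
Shift from A(h/2): −0.0573654301.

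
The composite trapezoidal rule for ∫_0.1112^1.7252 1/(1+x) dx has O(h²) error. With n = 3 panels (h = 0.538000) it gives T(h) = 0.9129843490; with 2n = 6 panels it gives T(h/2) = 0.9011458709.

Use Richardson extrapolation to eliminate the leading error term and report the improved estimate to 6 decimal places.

With r = 2 the leading error scales as h^2, so the weight is 2^2 = 4.
Numerator 4*A(h/2) − A(h) = 4*0.9011458709 − 0.9129843490 = 2.6915991346
Denominator 4 − 1 = 3.
Result: 0.8971997115

0.897200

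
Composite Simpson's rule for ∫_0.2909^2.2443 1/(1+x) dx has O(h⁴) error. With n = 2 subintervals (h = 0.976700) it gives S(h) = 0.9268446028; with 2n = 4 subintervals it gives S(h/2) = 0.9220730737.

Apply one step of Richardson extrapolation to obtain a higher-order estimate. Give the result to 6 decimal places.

0.921755

Leading term ∝ h^4; use weight 16 = 2^4.
A(h/2) − A(h) = 0.9220730737 − 0.9268446028 = -0.0047715291
Divide by 2^4 − 1 = 15: (-0.0047715291)/15 = -0.0003181019
R = 0.9220730737 − 0.0003181019 = 0.9217549718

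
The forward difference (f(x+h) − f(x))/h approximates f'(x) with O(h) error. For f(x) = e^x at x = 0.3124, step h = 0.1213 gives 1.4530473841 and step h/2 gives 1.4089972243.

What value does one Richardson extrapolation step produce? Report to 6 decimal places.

r = 1, so 2^r = 2.
2*1.4089972243 − 1.4530473841 = 1.3649470645
Divide by 2^1 − 1 = 1.
R = 1.3649470645/1 = 1.3649470645
Gap between inputs: 4.405e-02; correction applied: −0.0440501598.

1.364947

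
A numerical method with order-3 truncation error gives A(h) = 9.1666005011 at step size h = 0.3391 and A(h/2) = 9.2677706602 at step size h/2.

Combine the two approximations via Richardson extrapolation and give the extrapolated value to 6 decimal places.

9.282224

Method order is 3; weight 2^3 = 8.
Top: 8(9.2677706602) − (9.1666005011) = 64.9755647805
R = 64.9755647805/7 = 9.2822235401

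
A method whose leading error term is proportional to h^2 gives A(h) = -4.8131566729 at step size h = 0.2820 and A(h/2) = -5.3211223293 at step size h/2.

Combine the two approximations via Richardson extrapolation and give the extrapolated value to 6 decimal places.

-5.490444

The method has order 2: 2^2 = 4.
Weighted: (-21.2844893172) − (-4.8131566729) = -16.4713326443
(4·(-5.3211223293) − (-4.8131566729))/(4 − 1) = -5.4904442148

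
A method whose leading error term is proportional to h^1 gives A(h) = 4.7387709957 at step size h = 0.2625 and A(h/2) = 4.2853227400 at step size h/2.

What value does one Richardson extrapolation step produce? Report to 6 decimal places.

3.831874

Method order is 1; weight 2^1 = 2.
2*4.2853227400 = 8.5706454800; subtract 4.7387709957 → 3.8318744843
Divide by 2^1 − 1 = 1.
Result: 3.8318744843
Correction |R − A(h/2)| = 4.534e-01; gap |A(h/2) − A(h)| = 4.534e-01.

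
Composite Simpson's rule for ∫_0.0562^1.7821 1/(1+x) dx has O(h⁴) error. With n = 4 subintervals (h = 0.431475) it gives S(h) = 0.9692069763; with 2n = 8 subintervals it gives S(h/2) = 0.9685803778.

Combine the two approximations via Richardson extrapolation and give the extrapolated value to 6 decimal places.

0.968539

Leading term ∝ h^4; use weight 16 = 2^4.
16×0.9685803778 = 15.4972860448; 15.4972860448 − 0.9692069763 = 14.5280790685
Denominator 16 − 1 = 15.
R = 14.5280790685/15 = 0.9685386046
Gap between inputs: 6.266e-04; correction applied: −0.0000417732.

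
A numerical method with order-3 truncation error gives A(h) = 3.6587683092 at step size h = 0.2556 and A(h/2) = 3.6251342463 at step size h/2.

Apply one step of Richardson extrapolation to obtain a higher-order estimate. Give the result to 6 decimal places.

Order 3 gives 2^r = 8 and 2^r − 1 = 7.
8*3.6251342463 = 29.0010739704; subtract 3.6587683092 → 25.3423056612
R = 25.3423056612/7 = 3.6203293802
Gap between inputs: 3.363e-02; correction applied: −0.0048048661.

3.620329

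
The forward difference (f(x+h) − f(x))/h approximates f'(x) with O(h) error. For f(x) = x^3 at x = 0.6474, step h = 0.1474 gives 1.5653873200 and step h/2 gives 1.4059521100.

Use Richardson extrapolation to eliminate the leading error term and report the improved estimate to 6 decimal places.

Method order is 1; weight 2^1 = 2.
Numerator 2*A(h/2) − A(h) = 2*1.4059521100 − 1.5653873200 = 1.2465169000
Denominator 2 − 1 = 1.
Extrapolated: 1.2465169000 / 1 = 1.2465169000
Correction |R − A(h/2)| = 1.594e-01; gap |A(h/2) − A(h)| = 1.594e-01.

1.246517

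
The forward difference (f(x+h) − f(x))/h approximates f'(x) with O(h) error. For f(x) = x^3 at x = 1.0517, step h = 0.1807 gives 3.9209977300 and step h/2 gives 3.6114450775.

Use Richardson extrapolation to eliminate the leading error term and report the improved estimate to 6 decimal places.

Leading term ∝ h^1; use weight 2 = 2^1.
2^1·A(h/2) = 7.2228901550; minus A(h) gives 3.3018924250.
Divide by 2^1 − 1 = 1.
3.3018924250 ÷ 1 = 3.3018924250

3.301892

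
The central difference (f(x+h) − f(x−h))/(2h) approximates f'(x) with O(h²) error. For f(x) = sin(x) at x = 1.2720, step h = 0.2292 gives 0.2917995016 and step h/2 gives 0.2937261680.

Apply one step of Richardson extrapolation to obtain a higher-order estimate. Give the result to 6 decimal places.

0.294368

With r = 2 the leading error scales as h^2, so the weight is 2^2 = 4.
Numerator 4×A(h/2) − A(h) = 4×0.2937261680 − 0.2917995016 = 0.8831051704
Denominator 4 − 1 = 3.
0.8831051704 ÷ 3 = 0.2943683901
Shift from A(h/2): +0.0006422221.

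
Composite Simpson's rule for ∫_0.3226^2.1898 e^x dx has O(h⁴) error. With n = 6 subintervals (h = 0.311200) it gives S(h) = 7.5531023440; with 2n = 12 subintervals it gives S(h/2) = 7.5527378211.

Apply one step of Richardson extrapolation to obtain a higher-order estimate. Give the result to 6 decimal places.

7.552714

Error is O(h^4); halving h shrinks it by 2^4 = 16.
16×7.5527378211 − 7.5531023440 = 113.2907027936
R = 113.2907027936/15 = 7.5527135196
Shift from A(h/2): −0.0000243015.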